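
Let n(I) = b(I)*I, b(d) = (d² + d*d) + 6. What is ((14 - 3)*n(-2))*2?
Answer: -616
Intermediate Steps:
b(d) = 6 + 2*d² (b(d) = (d² + d²) + 6 = 2*d² + 6 = 6 + 2*d²)
n(I) = I*(6 + 2*I²) (n(I) = (6 + 2*I²)*I = I*(6 + 2*I²))
((14 - 3)*n(-2))*2 = ((14 - 3)*(2*(-2)*(3 + (-2)²)))*2 = (11*(2*(-2)*(3 + 4)))*2 = (11*(2*(-2)*7))*2 = (11*(-28))*2 = -308*2 = -616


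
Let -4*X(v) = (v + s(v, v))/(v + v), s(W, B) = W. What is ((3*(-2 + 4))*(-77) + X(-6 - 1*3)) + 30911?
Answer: 121795/4 ≈ 30449.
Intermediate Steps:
X(v) = -1/4 (X(v) = -(v + v)/(4*(v + v)) = -2*v/(4*(2*v)) = -2*v*1/(2*v)/4 = -1/4*1 = -1/4)
((3*(-2 + 4))*(-77) + X(-6 - 1*3)) + 30911 = ((3*(-2 + 4))*(-77) - 1/4) + 30911 = ((3*2)*(-77) - 1/4) + 30911 = (6*(-77) - 1/4) + 30911 = (-462 - 1/4) + 30911 = -1849/4 + 30911 = 121795/4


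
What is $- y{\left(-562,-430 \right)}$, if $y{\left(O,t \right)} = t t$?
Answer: $-184900$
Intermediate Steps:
$y{\left(O,t \right)} = t^{2}$
$- y{\left(-562,-430 \right)} = - \left(-430\right)^{2} = \left(-1\right) 184900 = -184900$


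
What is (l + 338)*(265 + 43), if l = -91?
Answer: 76076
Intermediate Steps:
(l + 338)*(265 + 43) = (-91 + 338)*(265 + 43) = 247*308 = 76076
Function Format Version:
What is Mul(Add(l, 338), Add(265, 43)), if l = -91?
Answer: 76076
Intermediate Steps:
Mul(Add(l, 338), Add(265, 43)) = Mul(Add(-91, 338), Add(265, 43)) = Mul(247, 308) = 76076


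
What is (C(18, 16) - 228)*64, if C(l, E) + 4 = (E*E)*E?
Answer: 247296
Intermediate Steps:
C(l, E) = -4 + E**3 (C(l, E) = -4 + (E*E)*E = -4 + E**2*E = -4 + E**3)
(C(18, 16) - 228)*64 = ((-4 + 16**3) - 228)*64 = ((-4 + 4096) - 228)*64 = (4092 - 228)*64 = 3864*64 = 247296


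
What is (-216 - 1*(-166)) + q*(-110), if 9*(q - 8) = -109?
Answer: 3620/9 ≈ 402.22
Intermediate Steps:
q = -37/9 (q = 8 + (⅑)*(-109) = 8 - 109/9 = -37/9 ≈ -4.1111)
(-216 - 1*(-166)) + q*(-110) = (-216 - 1*(-166)) - 37/9*(-110) = (-216 + 166) + 4070/9 = -50 + 4070/9 = 3620/9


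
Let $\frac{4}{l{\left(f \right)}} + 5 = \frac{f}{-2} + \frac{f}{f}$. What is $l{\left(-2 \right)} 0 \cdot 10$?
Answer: $0$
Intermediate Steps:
$l{\left(f \right)} = \frac{4}{-4 - \frac{f}{2}}$ ($l{\left(f \right)} = \frac{4}{-5 + \left(\frac{f}{-2} + \frac{f}{f}\right)} = \frac{4}{-5 + \left(f \left(- \frac{1}{2}\right) + 1\right)} = \frac{4}{-5 - \left(-1 + \frac{f}{2}\right)} = \frac{4}{-4 - \frac{f}{2}}$)
$l{\left(-2 \right)} 0 \cdot 10 = - \frac{8}{8 - 2} \cdot 0 \cdot 10 = - \frac{8}{6} \cdot 0 = \left(-8\right) \frac{1}{6} \cdot 0 = \left(- \frac{4}{3}\right) 0 = 0$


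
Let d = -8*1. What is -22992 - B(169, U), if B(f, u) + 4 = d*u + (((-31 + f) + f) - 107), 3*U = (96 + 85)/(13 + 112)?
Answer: -8694052/375 ≈ -23184.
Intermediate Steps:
d = -8
U = 181/375 (U = ((96 + 85)/(13 + 112))/3 = (181/125)/3 = (181*(1/125))/3 = (⅓)*(181/125) = 181/375 ≈ 0.48267)
B(f, u) = -142 - 8*u + 2*f (B(f, u) = -4 + (-8*u + (((-31 + f) + f) - 107)) = -4 + (-8*u + ((-31 + 2*f) - 107)) = -4 + (-8*u + (-138 + 2*f)) = -4 + (-138 - 8*u + 2*f) = -142 - 8*u + 2*f)
-22992 - B(169, U) = -22992 - (-142 - 8*181/375 + 2*169) = -22992 - (-142 - 1448/375 + 338) = -22992 - 1*72052/375 = -22992 - 72052/375 = -8694052/375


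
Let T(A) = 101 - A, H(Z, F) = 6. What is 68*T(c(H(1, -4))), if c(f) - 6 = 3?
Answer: 6256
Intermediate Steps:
c(f) = 9 (c(f) = 6 + 3 = 9)
68*T(c(H(1, -4))) = 68*(101 - 1*9) = 68*(101 - 9) = 68*92 = 6256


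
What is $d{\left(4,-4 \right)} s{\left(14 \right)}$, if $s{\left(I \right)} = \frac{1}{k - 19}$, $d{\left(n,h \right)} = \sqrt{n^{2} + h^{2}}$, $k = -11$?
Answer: $- \frac{2 \sqrt{2}}{15} \approx -0.18856$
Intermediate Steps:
$d{\left(n,h \right)} = \sqrt{h^{2} + n^{2}}$
$s{\left(I \right)} = - \frac{1}{30}$ ($s{\left(I \right)} = \frac{1}{-11 - 19} = \frac{1}{-30} = - \frac{1}{30}$)
$d{\left(4,-4 \right)} s{\left(14 \right)} = \sqrt{\left(-4\right)^{2} + 4^{2}} \left(- \frac{1}{30}\right) = \sqrt{16 + 16} \left(- \frac{1}{30}\right) = \sqrt{32} \left(- \frac{1}{30}\right) = 4 \sqrt{2} \left(- \frac{1}{30}\right) = - \frac{2 \sqrt{2}}{15}$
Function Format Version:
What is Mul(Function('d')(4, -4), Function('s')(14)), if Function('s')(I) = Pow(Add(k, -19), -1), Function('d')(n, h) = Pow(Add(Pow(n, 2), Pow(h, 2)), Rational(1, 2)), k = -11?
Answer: Mul(Rational(-2, 15), Pow(2, Rational(1, 2))) ≈ -0.18856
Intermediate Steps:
Function('d')(n, h) = Pow(Add(Pow(h, 2), Pow(n, 2)), Rational(1, 2))
Function('s')(I) = Rational(-1, 30) (Function('s')(I) = Pow(Add(-11, -19), -1) = Pow(-30, -1) = Rational(-1, 30))
Mul(Function('d')(4, -4), Function('s')(14)) = Mul(Pow(Add(Pow(-4, 2), Pow(4, 2)), Rational(1, 2)), Rational(-1, 30)) = Mul(Pow(Add(16, 16), Rational(1, 2)), Rational(-1, 30)) = Mul(Pow(32, Rational(1, 2)), Rational(-1, 30)) = Mul(Mul(4, Pow(2, Rational(1, 2))), Rational(-1, 30)) = Mul(Rational(-2, 15), Pow(2, Rational(1, 2)))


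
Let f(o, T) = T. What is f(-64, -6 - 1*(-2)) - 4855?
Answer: -4859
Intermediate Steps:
f(-64, -6 - 1*(-2)) - 4855 = (-6 - 1*(-2)) - 4855 = (-6 + 2) - 4855 = -4 - 4855 = -4859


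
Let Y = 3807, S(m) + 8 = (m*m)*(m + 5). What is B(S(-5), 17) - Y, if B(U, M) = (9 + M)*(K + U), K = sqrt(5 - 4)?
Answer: -3989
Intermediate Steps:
K = 1 (K = sqrt(1) = 1)
S(m) = -8 + m**2*(5 + m) (S(m) = -8 + (m*m)*(m + 5) = -8 + m**2*(5 + m))
B(U, M) = (1 + U)*(9 + M) (B(U, M) = (9 + M)*(1 + U) = (1 + U)*(9 + M))
B(S(-5), 17) - Y = (9 + 17 + 9*(-8 + (-5)**3 + 5*(-5)**2) + 17*(-8 + (-5)**3 + 5*(-5)**2)) - 1*3807 = (9 + 17 + 9*(-8 - 125 + 5*25) + 17*(-8 - 125 + 5*25)) - 3807 = (9 + 17 + 9*(-8 - 125 + 125) + 17*(-8 - 125 + 125)) - 3807 = (9 + 17 + 9*(-8) + 17*(-8)) - 3807 = (9 + 17 - 72 - 136) - 3807 = -182 - 3807 = -3989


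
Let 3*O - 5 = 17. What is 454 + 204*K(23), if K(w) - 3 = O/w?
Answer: 26014/23 ≈ 1131.0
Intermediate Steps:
O = 22/3 (O = 5/3 + (⅓)*17 = 5/3 + 17/3 = 22/3 ≈ 7.3333)
K(w) = 3 + 22/(3*w)
454 + 204*K(23) = 454 + 204*(3 + (22/3)/23) = 454 + 204*(3 + (22/3)*(1/23)) = 454 + 204*(3 + 22/69) = 454 + 204*(229/69) = 454 + 15572/23 = 26014/23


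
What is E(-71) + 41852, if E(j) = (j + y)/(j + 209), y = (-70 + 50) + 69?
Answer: 2887777/69 ≈ 41852.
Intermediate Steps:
y = 49 (y = -20 + 69 = 49)
E(j) = (49 + j)/(209 + j) (E(j) = (j + 49)/(j + 209) = (49 + j)/(209 + j))
E(-71) + 41852 = (49 - 71)/(209 - 71) + 41852 = -22/138 + 41852 = (1/138)*(-22) + 41852 = -11/69 + 41852 = 2887777/69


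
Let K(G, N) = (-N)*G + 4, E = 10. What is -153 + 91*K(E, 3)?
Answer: -2519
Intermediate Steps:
K(G, N) = 4 - G*N (K(G, N) = -G*N + 4 = 4 - G*N)
-153 + 91*K(E, 3) = -153 + 91*(4 - 1*10*3) = -153 + 91*(4 - 30) = -153 + 91*(-26) = -153 - 2366 = -2519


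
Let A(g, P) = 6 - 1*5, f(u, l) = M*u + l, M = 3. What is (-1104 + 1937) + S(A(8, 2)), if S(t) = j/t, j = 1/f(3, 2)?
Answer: 9164/11 ≈ 833.09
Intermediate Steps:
f(u, l) = l + 3*u (f(u, l) = 3*u + l = l + 3*u)
j = 1/11 (j = 1/(2 + 3*3) = 1/(2 + 9) = 1/11 ≈ 0.090909)
A(g, P) = 1 (A(g, P) = 6 - 5 = 1)
S(t) = 1/(11*t)
(-1104 + 1937) + S(A(8, 2)) = (-1104 + 1937) + (1/11)/1 = 833 + (1/11)*1 = 833 + 1/11 = 9164/11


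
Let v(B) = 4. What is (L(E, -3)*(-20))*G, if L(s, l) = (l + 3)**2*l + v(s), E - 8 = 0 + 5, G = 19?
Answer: -1520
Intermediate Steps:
E = 13 (E = 8 + (0 + 5) = 8 + 5 = 13)
L(s, l) = 4 + l*(3 + l)**2 (L(s, l) = (l + 3)**2*l + 4 = (3 + l)**2*l + 4 = l*(3 + l)**2 + 4 = 4 + l*(3 + l)**2)
(L(E, -3)*(-20))*G = ((4 - 3*(3 - 3)**2)*(-20))*19 = ((4 - 3*0**2)*(-20))*19 = ((4 - 3*0)*(-20))*19 = ((4 + 0)*(-20))*19 = (4*(-20))*19 = -80*19 = -1520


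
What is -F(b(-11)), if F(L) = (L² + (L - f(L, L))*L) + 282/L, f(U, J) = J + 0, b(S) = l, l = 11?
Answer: -1613/11 ≈ -146.64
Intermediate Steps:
b(S) = 11
f(U, J) = J
F(L) = L² + 282/L (F(L) = (L² + (L - L)*L) + 282/L = (L² + 0*L) + 282/L = (L² + 0) + 282/L = L² + 282/L)
-F(b(-11)) = -(282 + 11³)/11 = -(282 + 1331)/11 = -1613/11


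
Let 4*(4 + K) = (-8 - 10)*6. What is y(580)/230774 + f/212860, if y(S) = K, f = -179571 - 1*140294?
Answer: -7382312417/4912255364 ≈ -1.5028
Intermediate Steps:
K = -31 (K = -4 + ((-8 - 10)*6)/4 = -4 + (-18*6)/4 = -4 + (¼)*(-108) = -4 - 27 = -31)
f = -319865 (f = -179571 - 140294 = -319865)
y(S) = -31
y(580)/230774 + f/212860 = -31/230774 - 319865/212860 = -31*1/230774 - 319865*1/212860 = -31/230774 - 63973/42572 = -7382312417/4912255364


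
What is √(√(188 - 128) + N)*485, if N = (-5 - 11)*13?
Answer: 485*√(-208 + 2*√15) ≈ 6863.3*I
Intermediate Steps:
N = -208 (N = -16*13 = -208)
√(√(188 - 128) + N)*485 = √(√(188 - 128) - 208)*485 = √(√60 - 208)*485 = √(2*√15 - 208)*485 = √(-208 + 2*√15)*485 = 485*√(-208 + 2*√15)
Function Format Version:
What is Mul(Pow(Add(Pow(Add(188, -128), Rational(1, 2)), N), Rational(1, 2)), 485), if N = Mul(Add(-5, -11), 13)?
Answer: Mul(485, Pow(Add(-208, Mul(2, Pow(15, Rational(1, 2)))), Rational(1, 2))) ≈ Mul(6863.3, I)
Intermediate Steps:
N = -208 (N = Mul(-16, 13) = -208)
Mul(Pow(Add(Pow(Add(188, -128), Rational(1, 2)), N), Rational(1, 2)), 485) = Mul(Pow(Add(Pow(Add(188, -128), Rational(1, 2)), -208), Rational(1, 2)), 485) = Mul(Pow(Add(Pow(60, Rational(1, 2)), -208), Rational(1, 2)), 485) = Mul(Pow(Add(Mul(2, Pow(15, Rational(1, 2))), -208), Rational(1, 2)), 485) = Mul(Pow(Add(-208, Mul(2, Pow(15, Rational(1, 2)))), Rational(1, 2)), 485) = Mul(485, Pow(Add(-208, Mul(2, Pow(15, Rational(1, 2)))), Rational(1, 2)))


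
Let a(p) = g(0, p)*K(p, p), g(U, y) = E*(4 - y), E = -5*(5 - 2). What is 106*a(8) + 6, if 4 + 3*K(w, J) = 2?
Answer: -4234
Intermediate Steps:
K(w, J) = -2/3 (K(w, J) = -4/3 + (1/3)*2 = -4/3 + 2/3 = -2/3)
E = -15 (E = -5*3 = -15)
g(U, y) = -60 + 15*y (g(U, y) = -15*(4 - y) = -60 + 15*y)
a(p) = 40 - 10*p (a(p) = (-60 + 15*p)*(-2/3) = 40 - 10*p)
106*a(8) + 6 = 106*(40 - 10*8) + 6 = 106*(40 - 80) + 6 = 106*(-40) + 6 = -4240 + 6 = -4234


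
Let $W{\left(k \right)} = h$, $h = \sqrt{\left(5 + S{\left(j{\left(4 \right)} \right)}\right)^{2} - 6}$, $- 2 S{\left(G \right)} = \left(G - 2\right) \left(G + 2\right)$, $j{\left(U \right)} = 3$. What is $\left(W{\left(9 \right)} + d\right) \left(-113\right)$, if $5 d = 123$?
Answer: $- \frac{28363}{10} \approx -2836.3$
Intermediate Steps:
$d = \frac{123}{5}$ ($d = \frac{1}{5} \cdot 123 = \frac{123}{5} \approx 24.6$)
$S{\left(G \right)} = - \frac{\left(-2 + G\right) \left(2 + G\right)}{2}$ ($S{\left(G \right)} = - \frac{\left(G - 2\right) \left(G + 2\right)}{2} = - \frac{\left(-2 + G\right) \left(2 + G\right)}{2}$)
$h = \frac{1}{2}$ ($h = \sqrt{\left(5 + \left(2 - \frac{3^{2}}{2}\right)\right)^{2} - 6} = \sqrt{\left(5 + \left(2 - \frac{9}{2}\right)\right)^{2} - 6} = \sqrt{\left(5 - \frac{5}{2}\right)^{2} - 6} = \sqrt{\left(\frac{5}{2}\right)^{2} - 6} = \sqrt{\frac{25}{4} - 6} = \sqrt{\frac{1}{4}} = \frac{1}{2} \approx 0.5$)
$W{\left(k \right)} = \frac{1}{2}$
$\left(W{\left(9 \right)} + d\right) \left(-113\right) = \left(\frac{1}{2} + \frac{123}{5}\right) \left(-113\right) = \frac{251}{10} \left(-113\right) = - \frac{28363}{10}$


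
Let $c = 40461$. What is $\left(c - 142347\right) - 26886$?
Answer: $-128772$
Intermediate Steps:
$\left(c - 142347\right) - 26886 = \left(40461 - 142347\right) - 26886 = -101886 - 26886 = -128772$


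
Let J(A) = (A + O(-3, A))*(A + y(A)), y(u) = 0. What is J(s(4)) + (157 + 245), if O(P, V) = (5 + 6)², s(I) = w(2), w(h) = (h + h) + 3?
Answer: 1298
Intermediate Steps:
w(h) = 3 + 2*h (w(h) = 2*h + 3 = 3 + 2*h)
s(I) = 7 (s(I) = 3 + 2*2 = 3 + 4 = 7)
O(P, V) = 121 (O(P, V) = 11² = 121)
J(A) = A*(121 + A) (J(A) = (A + 121)*(A + 0) = (121 + A)*A = A*(121 + A))
J(s(4)) + (157 + 245) = 7*(121 + 7) + (157 + 245) = 7*128 + 402 = 896 + 402 = 1298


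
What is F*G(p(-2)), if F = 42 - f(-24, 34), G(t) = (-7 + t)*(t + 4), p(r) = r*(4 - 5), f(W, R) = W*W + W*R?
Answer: -8460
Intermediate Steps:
f(W, R) = W² + R*W
p(r) = -r (p(r) = r*(-1) = -r)
G(t) = (-7 + t)*(4 + t)
F = 282 (F = 42 - (-24)*(34 - 24) = 42 - (-24)*10 = 42 - 1*(-240) = 42 + 240 = 282)
F*G(p(-2)) = 282*(-28 + (-1*(-2))² - (-3)*(-2)) = 282*(-28 + 2² - 3*2) = 282*(-28 + 4 - 6) = 282*(-30) = -8460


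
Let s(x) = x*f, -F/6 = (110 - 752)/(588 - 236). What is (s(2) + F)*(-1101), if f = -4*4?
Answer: 2040153/88 ≈ 23184.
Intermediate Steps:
F = 963/88 (F = -6*(110 - 752)/(588 - 236) = -(-3852)/352 = -6*(-321/176) = 963/88 ≈ 10.943)
f = -16
s(x) = -16*x (s(x) = x*(-16) = -16*x)
(s(2) + F)*(-1101) = (-16*2 + 963/88)*(-1101) = (-32 + 963/88)*(-1101) = -1853/88*(-1101) = 2040153/88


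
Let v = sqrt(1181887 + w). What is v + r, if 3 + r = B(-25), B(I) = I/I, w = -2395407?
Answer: -2 + 4*I*sqrt(75845) ≈ -2.0 + 1101.6*I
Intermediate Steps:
B(I) = 1
v = 4*I*sqrt(75845) (v = sqrt(1181887 - 2395407) = sqrt(-1213520) = 4*I*sqrt(75845) ≈ 1101.6*I)
r = -2 (r = -3 + 1 = -2)
v + r = 4*I*sqrt(75845) - 2 = -2 + 4*I*sqrt(75845)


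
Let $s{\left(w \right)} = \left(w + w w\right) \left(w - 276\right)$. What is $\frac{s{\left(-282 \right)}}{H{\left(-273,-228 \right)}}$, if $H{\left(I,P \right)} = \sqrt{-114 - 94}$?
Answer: $\frac{11054259 i \sqrt{13}}{13} \approx 3.0659 \cdot 10^{6} i$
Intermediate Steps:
$H{\left(I,P \right)} = 4 i \sqrt{13}$ ($H{\left(I,P \right)} = \sqrt{-208} = 4 i \sqrt{13}$)
$s{\left(w \right)} = \left(-276 + w\right) \left(w + w^{2}\right)$ ($s{\left(w \right)} = \left(w + w^{2}\right) \left(-276 + w\right) = \left(-276 + w\right) \left(w + w^{2}\right)$)
$\frac{s{\left(-282 \right)}}{H{\left(-273,-228 \right)}} = \frac{\left(-282\right) \left(-276 + \left(-282\right)^{2} - -77550\right)}{4 i \sqrt{13}} = - 282 \left(-276 + 79524 + 77550\right) \left(- \frac{i \sqrt{13}}{52}\right) = \left(-282\right) 156798 \left(- \frac{i \sqrt{13}}{52}\right) = - 44217036 \left(- \frac{i \sqrt{13}}{52}\right) = \frac{11054259 i \sqrt{13}}{13}$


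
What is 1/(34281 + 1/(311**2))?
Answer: 96721/3315692602 ≈ 2.9171e-5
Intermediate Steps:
1/(34281 + 1/(311**2)) = 1/(34281 + 1/96721) = 1/(3315692602/96721) = 96721/3315692602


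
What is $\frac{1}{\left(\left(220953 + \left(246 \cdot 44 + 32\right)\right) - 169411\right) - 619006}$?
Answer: $- \frac{1}{556608} \approx -1.7966 \cdot 10^{-6}$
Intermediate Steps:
$\frac{1}{\left(\left(220953 + \left(246 \cdot 44 + 32\right)\right) - 169411\right) - 619006} = \frac{1}{\left(\left(220953 + \left(10824 + 32\right)\right) - 169411\right) - 619006} = \frac{1}{\left(\left(220953 + 10856\right) - 169411\right) - 619006} = \frac{1}{\left(231809 - 169411\right) - 619006} = \frac{1}{62398 - 619006} = \frac{1}{-556608} = - \frac{1}{556608}$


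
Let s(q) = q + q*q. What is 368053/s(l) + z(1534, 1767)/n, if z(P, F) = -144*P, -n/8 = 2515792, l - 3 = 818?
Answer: 118072385315/212226552588 ≈ 0.55635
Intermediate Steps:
l = 821 (l = 3 + 818 = 821)
n = -20126336 (n = -8*2515792 = -20126336)
s(q) = q + q²
368053/s(l) + z(1534, 1767)/n = 368053/((821*(1 + 821))) - 144*1534/(-20126336) = 368053/((821*822)) - 220896*(-1/20126336) = 368053/674862 + 6903/628948 = 118072385315/212226552588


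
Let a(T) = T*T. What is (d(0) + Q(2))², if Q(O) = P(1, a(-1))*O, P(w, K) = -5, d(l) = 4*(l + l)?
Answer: 100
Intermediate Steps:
d(l) = 8*l (d(l) = 4*(2*l) = 8*l)
a(T) = T²
Q(O) = -5*O
(d(0) + Q(2))² = (8*0 - 5*2)² = (0 - 10)² = (-10)² = 100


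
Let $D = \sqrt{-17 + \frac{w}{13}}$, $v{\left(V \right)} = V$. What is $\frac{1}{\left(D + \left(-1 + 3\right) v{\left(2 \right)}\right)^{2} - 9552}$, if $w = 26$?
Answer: $- \frac{i}{8 \sqrt{15} + 9551 i} \approx -0.0001047 - 3.3965 \cdot 10^{-7} i$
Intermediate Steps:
$D = i \sqrt{15}$ ($D = \sqrt{-17 + \frac{26}{13}} = \sqrt{-17 + 26 \cdot \frac{1}{13}} = \sqrt{-17 + 2} = \sqrt{-15} = i \sqrt{15} \approx 3.873 i$)
$\frac{1}{\left(D + \left(-1 + 3\right) v{\left(2 \right)}\right)^{2} - 9552} = \frac{1}{\left(i \sqrt{15} + \left(-1 + 3\right) 2\right)^{2} - 9552} = \frac{1}{\left(i \sqrt{15} + 2 \cdot 2\right)^{2} - 9552} = \frac{1}{\left(i \sqrt{15} + 4\right)^{2} - 9552} = \frac{1}{\left(4 + i \sqrt{15}\right)^{2} - 9552} = \frac{1}{-9552 + \left(4 + i \sqrt{15}\right)^{2}}$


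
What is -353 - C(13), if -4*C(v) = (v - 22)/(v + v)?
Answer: -36721/104 ≈ -353.09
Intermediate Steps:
C(v) = -(-22 + v)/(8*v) (C(v) = -(v - 22)/(4*(v + v)) = -(-22 + v)/(4*(2*v)) = -(-22 + v)*1/(2*v)/4 = -(-22 + v)/(8*v))
-353 - C(13) = -353 - (22 - 1*13)/(8*13) = -353 - (22 - 13)/(8*13) = -353 - 9/(8*13) = -353 - 1*9/104 = -353 - 9/104 = -36721/104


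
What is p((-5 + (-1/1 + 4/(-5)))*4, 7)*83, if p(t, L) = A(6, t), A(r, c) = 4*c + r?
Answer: -42662/5 ≈ -8532.4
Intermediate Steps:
A(r, c) = r + 4*c
p(t, L) = 6 + 4*t
p((-5 + (-1/1 + 4/(-5)))*4, 7)*83 = (6 + 4*((-5 + (-1/1 + 4/(-5)))*4))*83 = (6 + 4*((-5 + (-1*1 + 4*(-1/5)))*4))*83 = (6 + 4*((-5 + (-1 - 4/5))*4))*83 = (6 + 4*((-5 - 9/5)*4))*83 = (6 + 4*(-34/5*4))*83 = (6 + 4*(-136/5))*83 = (6 - 544/5)*83 = -514/5*83 = -42662/5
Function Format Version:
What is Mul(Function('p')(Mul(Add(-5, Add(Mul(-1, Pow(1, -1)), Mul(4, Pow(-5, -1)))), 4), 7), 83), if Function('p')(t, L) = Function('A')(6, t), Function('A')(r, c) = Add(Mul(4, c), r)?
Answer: Rational(-42662, 5) ≈ -8532.4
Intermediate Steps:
Function('A')(r, c) = Add(r, Mul(4, c))
Function('p')(t, L) = Add(6, Mul(4, t))
Mul(Function('p')(Mul(Add(-5, Add(Mul(-1, Pow(1, -1)), Mul(4, Pow(-5, -1)))), 4), 7), 83) = Mul(Add(6, Mul(4, Mul(Add(-5, Add(Mul(-1, Pow(1, -1)), Mul(4, Pow(-5, -1)))), 4))), 83) = Mul(Add(6, Mul(4, Mul(Add(-5, Add(Mul(-1, 1), Mul(4, Rational(-1, 5)))), 4))), 83) = Mul(Add(6, Mul(4, Mul(Add(-5, Add(-1, Rational(-4, 5))), 4))), 83) = Mul(Add(6, Mul(4, Mul(Add(-5, Rational(-9, 5)), 4))), 83) = Mul(Add(6, Mul(4, Mul(Rational(-34, 5), 4))), 83) = Mul(Add(6, Mul(4, Rational(-136, 5))), 83) = Mul(Add(6, Rational(-544, 5)), 83) = Mul(Rational(-514, 5), 83) = Rational(-42662, 5)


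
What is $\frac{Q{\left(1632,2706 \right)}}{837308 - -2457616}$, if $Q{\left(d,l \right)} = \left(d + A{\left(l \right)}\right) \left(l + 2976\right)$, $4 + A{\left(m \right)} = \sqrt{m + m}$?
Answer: $\frac{20834}{7421} + \frac{947 \sqrt{1353}}{274577} \approx 2.9343$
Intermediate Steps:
$A{\left(m \right)} = -4 + \sqrt{2} \sqrt{m}$ ($A{\left(m \right)} = -4 + \sqrt{m + m} = -4 + \sqrt{2 m} = -4 + \sqrt{2} \sqrt{m}$)
$Q{\left(d,l \right)} = \left(2976 + l\right) \left(-4 + d + \sqrt{2} \sqrt{l}\right)$ ($Q{\left(d,l \right)} = \left(d + \left(-4 + \sqrt{2} \sqrt{l}\right)\right) \left(l + 2976\right) = \left(-4 + d + \sqrt{2} \sqrt{l}\right) \left(2976 + l\right) = \left(2976 + l\right) \left(-4 + d + \sqrt{2} \sqrt{l}\right)$)
$\frac{Q{\left(1632,2706 \right)}}{837308 - -2457616} = \frac{-11904 + 2976 \cdot 1632 + 1632 \cdot 2706 + 2706 \left(-4 + \sqrt{2} \sqrt{2706}\right) + 2976 \sqrt{2} \sqrt{2706}}{837308 - -2457616} = \frac{-11904 + 4856832 + 4416192 + 2706 \left(-4 + 2 \sqrt{1353}\right) + 5952 \sqrt{1353}}{837308 + 2457616} = \frac{-11904 + 4856832 + 4416192 - \left(10824 - 5412 \sqrt{1353}\right) + 5952 \sqrt{1353}}{3294924} = \left(9250296 + 11364 \sqrt{1353}\right) \frac{1}{3294924} = \frac{20834}{7421} + \frac{947 \sqrt{1353}}{274577}$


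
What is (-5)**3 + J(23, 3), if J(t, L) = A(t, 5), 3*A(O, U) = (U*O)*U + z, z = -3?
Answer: 197/3 ≈ 65.667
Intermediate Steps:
A(O, U) = -1 + O*U**2/3 (A(O, U) = ((U*O)*U - 3)/3 = ((O*U)*U - 3)/3 = (O*U**2 - 3)/3 = (-3 + O*U**2)/3 = -1 + O*U**2/3)
J(t, L) = -1 + 25*t/3 (J(t, L) = -1 + (1/3)*t*5**2 = -1 + (1/3)*t*25 = -1 + 25*t/3)
(-5)**3 + J(23, 3) = (-5)**3 + (-1 + (25/3)*23) = -125 + (-1 + 575/3) = -125 + 572/3 = 197/3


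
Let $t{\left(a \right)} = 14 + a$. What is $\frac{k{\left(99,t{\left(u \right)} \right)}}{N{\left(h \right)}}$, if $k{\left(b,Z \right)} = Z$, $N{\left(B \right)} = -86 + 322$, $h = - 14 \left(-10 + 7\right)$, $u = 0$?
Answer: $\frac{7}{118} \approx 0.059322$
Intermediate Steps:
$h = 42$ ($h = \left(-14\right) \left(-3\right) = 42$)
$N{\left(B \right)} = 236$
$\frac{k{\left(99,t{\left(u \right)} \right)}}{N{\left(h \right)}} = \frac{14 + 0}{236} = 14 \cdot \frac{1}{236} = \frac{7}{118}$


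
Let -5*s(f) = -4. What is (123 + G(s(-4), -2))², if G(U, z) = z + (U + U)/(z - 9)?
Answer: 44182609/3025 ≈ 14606.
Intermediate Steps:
s(f) = ⅘ (s(f) = -⅕*(-4) = ⅘)
G(U, z) = z + 2*U/(-9 + z) (G(U, z) = z + (2*U)/(-9 + z) = z + 2*U/(-9 + z))
(123 + G(s(-4), -2))² = (123 + ((-2)² - 9*(-2) + 2*(⅘))/(-9 - 2))² = (123 + (4 + 18 + 8/5)/(-11))² = (123 - 1/11*118/5)² = (123 - 118/55)² = (6647/55)² = 44182609/3025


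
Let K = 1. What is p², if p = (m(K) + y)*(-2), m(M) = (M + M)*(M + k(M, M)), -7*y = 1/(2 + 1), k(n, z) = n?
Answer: 27556/441 ≈ 62.485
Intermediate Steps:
y = -1/21 (y = -1/(7*(2 + 1)) = -⅐/3 = -⅐*⅓ = -1/21 ≈ -0.047619)
m(M) = 4*M² (m(M) = (M + M)*(M + M) = (2*M)*(2*M) = 4*M²)
p = -166/21 (p = (4*1² - 1/21)*(-2) = (4*1 - 1/21)*(-2) = (4 - 1/21)*(-2) = (83/21)*(-2) = -166/21 ≈ -7.9048)
p² = (-166/21)² = 27556/441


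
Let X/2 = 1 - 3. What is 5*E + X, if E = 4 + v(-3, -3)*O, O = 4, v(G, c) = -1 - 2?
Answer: -44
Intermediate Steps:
v(G, c) = -3
X = -4 (X = 2*(1 - 3) = 2*(-2) = -4)
E = -8 (E = 4 - 3*4 = 4 - 12 = -8)
5*E + X = 5*(-8) - 4 = -40 - 4 = -44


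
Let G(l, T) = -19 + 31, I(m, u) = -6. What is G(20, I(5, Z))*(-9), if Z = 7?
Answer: -108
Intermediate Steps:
G(l, T) = 12
G(20, I(5, Z))*(-9) = 12*(-9) = -108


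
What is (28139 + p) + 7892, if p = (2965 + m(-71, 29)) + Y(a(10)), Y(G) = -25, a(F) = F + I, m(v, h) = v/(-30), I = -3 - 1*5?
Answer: 1169201/30 ≈ 38973.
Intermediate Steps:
I = -8 (I = -3 - 5 = -8)
m(v, h) = -v/30
a(F) = -8 + F (a(F) = F - 8 = -8 + F)
p = 88271/30 (p = (2965 - 1/30*(-71)) - 25 = (2965 + 71/30) - 25 = 89021/30 - 25 = 88271/30 ≈ 2942.4)
(28139 + p) + 7892 = (28139 + 88271/30) + 7892 = 932441/30 + 7892 = 1169201/30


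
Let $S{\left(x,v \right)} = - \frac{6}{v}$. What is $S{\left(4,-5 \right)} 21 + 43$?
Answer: $\frac{341}{5} \approx 68.2$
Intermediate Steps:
$S{\left(4,-5 \right)} 21 + 43 = - \frac{6}{-5} \cdot 21 + 43 = \left(-6\right) \left(- \frac{1}{5}\right) 21 + 43 = \frac{6}{5} \cdot 21 + 43 = \frac{126}{5} + 43 = \frac{341}{5}$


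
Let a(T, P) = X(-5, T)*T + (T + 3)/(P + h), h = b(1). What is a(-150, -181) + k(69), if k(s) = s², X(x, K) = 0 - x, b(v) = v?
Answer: 240709/60 ≈ 4011.8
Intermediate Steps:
h = 1
X(x, K) = -x
a(T, P) = 5*T + (3 + T)/(1 + P) (a(T, P) = (-1*(-5))*T + (T + 3)/(P + 1) = 5*T + (3 + T)/(1 + P))
a(-150, -181) + k(69) = (3 + 6*(-150) + 5*(-181)*(-150))/(1 - 181) + 69² = (3 - 900 + 135750)/(-180) + 4761 = -1/180*134853 + 4761 = -44951/60 + 4761 = 240709/60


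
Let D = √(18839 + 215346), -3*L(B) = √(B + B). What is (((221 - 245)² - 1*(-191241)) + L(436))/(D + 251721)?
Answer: 48284367057/63363227656 - 191817*√234185/63363227656 - 83907*√218/31681613828 + √51052330/95044841484 ≈ 0.76052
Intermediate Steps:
L(B) = -√2*√B/3 (L(B) = -√(B + B)/3 = -√2*√B/3)
D = √234185 ≈ 483.93
(((221 - 245)² - 1*(-191241)) + L(436))/(D + 251721) = (((221 - 245)² - 1*(-191241)) - √2*√436/3)/(√234185 + 251721) = (((-24)² + 191241) - √2*2*√109/3)/(251721 + √234185) = ((576 + 191241) - 2*√218/3)/(251721 + √234185) = (191817 - 2*√218/3)/(251721 + √234185)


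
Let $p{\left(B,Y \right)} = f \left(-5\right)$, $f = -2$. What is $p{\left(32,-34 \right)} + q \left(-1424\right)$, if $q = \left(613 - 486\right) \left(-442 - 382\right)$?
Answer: $149018762$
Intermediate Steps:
$p{\left(B,Y \right)} = 10$ ($p{\left(B,Y \right)} = \left(-2\right) \left(-5\right) = 10$)
$q = -104648$ ($q = 127 \left(-824\right) = -104648$)
$p{\left(32,-34 \right)} + q \left(-1424\right) = 10 - -149018752 = 10 + 149018752 = 149018762$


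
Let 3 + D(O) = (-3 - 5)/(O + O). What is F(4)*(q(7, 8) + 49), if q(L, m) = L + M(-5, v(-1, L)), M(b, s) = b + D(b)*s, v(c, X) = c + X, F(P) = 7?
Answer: 1323/5 ≈ 264.60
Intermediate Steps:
D(O) = -3 - 4/O (D(O) = -3 + (-3 - 5)/(O + O) = -3 - 8*1/(2*O) = -3 - 4/O)
v(c, X) = X + c
M(b, s) = b + s*(-3 - 4/b) (M(b, s) = b + (-3 - 4/b)*s = b + s*(-3 - 4/b))
q(L, m) = -14/5 - 6*L/5 (q(L, m) = L + (-5 - 3*(L - 1) - 4*(L - 1)/(-5)) = L + (-5 - 3*(-1 + L) - 4*(-1 + L)*(-⅕)) = L + (-5 + (3 - 3*L) + (-⅘ + 4*L/5)) = L + (-14/5 - 11*L/5) = -14/5 - 6*L/5)
F(4)*(q(7, 8) + 49) = 7*((-14/5 - 6/5*7) + 49) = 7*((-14/5 - 42/5) + 49) = 7*(-56/5 + 49) = 7*(189/5) = 1323/5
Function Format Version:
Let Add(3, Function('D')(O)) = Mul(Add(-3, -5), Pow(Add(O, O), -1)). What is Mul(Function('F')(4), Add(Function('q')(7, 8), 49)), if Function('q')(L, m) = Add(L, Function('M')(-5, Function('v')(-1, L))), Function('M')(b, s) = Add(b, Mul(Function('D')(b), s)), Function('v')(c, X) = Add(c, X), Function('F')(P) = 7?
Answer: Rational(1323, 5) ≈ 264.60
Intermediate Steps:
Function('D')(O) = Add(-3, Mul(-4, Pow(O, -1))) (Function('D')(O) = Add(-3, Mul(Add(-3, -5), Pow(Add(O, O), -1))) = Add(-3, Mul(-8, Pow(Mul(2, O), -1))) = Add(-3, Mul(-8, Mul(Rational(1, 2), Pow(O, -1)))) = Add(-3, Mul(-4, Pow(O, -1))))
Function('v')(c, X) = Add(X, c)
Function('M')(b, s) = Add(b, Mul(s, Add(-3, Mul(-4, Pow(b, -1))))) (Function('M')(b, s) = Add(b, Mul(Add(-3, Mul(-4, Pow(b, -1))), s)) = Add(b, Mul(s, Add(-3, Mul(-4, Pow(b, -1))))))
Function('q')(L, m) = Add(Rational(-14, 5), Mul(Rational(-6, 5), L)) (Function('q')(L, m) = Add(L, Add(-5, Mul(-3, Add(L, -1)), Mul(-4, Add(L, -1), Pow(-5, -1)))) = Add(L, Add(-5, Mul(-3, Add(-1, L)), Mul(-4, Add(-1, L), Rational(-1, 5)))) = Add(L, Add(-5, Add(3, Mul(-3, L)), Add(Rational(-4, 5), Mul(Rational(4, 5), L)))) = Add(L, Add(Rational(-14, 5), Mul(Rational(-11, 5), L))) = Add(Rational(-14, 5), Mul(Rational(-6, 5), L)))
Mul(Function('F')(4), Add(Function('q')(7, 8), 49)) = Mul(7, Add(Add(Rational(-14, 5), Mul(Rational(-6, 5), 7)), 49)) = Mul(7, Add(Add(Rational(-14, 5), Rational(-42, 5)), 49)) = Mul(7, Add(Rational(-56, 5), 49)) = Mul(7, Rational(189, 5)) = Rational(1323, 5)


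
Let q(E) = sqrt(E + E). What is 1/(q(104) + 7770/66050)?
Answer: -5132085/9073609471 + 174504100*sqrt(13)/9073609471 ≈ 0.068776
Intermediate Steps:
q(E) = sqrt(2)*sqrt(E) (q(E) = sqrt(2*E) = sqrt(2)*sqrt(E))
1/(q(104) + 7770/66050) = 1/(sqrt(2)*sqrt(104) + 7770/66050) = 1/(sqrt(2)*(2*sqrt(26)) + 7770*(1/66050)) = 1/(4*sqrt(13) + 777/6605) = 1/(777/6605 + 4*sqrt(13))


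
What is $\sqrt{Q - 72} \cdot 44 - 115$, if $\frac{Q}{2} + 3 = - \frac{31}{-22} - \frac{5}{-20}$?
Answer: $-115 + 2 i \sqrt{36146} \approx -115.0 + 380.24 i$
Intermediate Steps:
$Q = - \frac{59}{22}$ ($Q = -6 + 2 \left(- \frac{31}{-22} - \frac{5}{-20}\right) = -6 + 2 \left(\left(-31\right) \left(- \frac{1}{22}\right) - - \frac{1}{4}\right) = -6 + 2 \left(\frac{31}{22} + \frac{1}{4}\right) = -6 + 2 \cdot \frac{73}{44} = -6 + \frac{73}{22} = - \frac{59}{22} \approx -2.6818$)
$\sqrt{Q - 72} \cdot 44 - 115 = \sqrt{- \frac{59}{22} - 72} \cdot 44 - 115 = \sqrt{- \frac{1643}{22}} \cdot 44 - 115 = \frac{i \sqrt{36146}}{22} \cdot 44 - 115 = 2 i \sqrt{36146} - 115 = -115 + 2 i \sqrt{36146}$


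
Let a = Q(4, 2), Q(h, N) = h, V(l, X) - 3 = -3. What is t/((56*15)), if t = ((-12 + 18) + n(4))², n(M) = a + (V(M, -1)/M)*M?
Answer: 5/42 ≈ 0.11905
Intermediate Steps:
V(l, X) = 0 (V(l, X) = 3 - 3 = 0)
a = 4
n(M) = 4 (n(M) = 4 + (0/M)*M = 4 + 0*M = 4 + 0 = 4)
t = 100 (t = ((-12 + 18) + 4)² = (6 + 4)² = 10² = 100)
t/((56*15)) = 100/((56*15)) = 100/840 = 100*(1/840) = 5/42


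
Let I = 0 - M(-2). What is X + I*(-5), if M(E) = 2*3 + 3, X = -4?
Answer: 41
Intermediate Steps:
M(E) = 9 (M(E) = 6 + 3 = 9)
I = -9 (I = 0 - 1*9 = 0 - 9 = -9)
X + I*(-5) = -4 - 9*(-5) = -4 + 45 = 41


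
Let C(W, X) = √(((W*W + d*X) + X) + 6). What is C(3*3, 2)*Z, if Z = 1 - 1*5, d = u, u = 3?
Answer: -4*√95 ≈ -38.987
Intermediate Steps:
d = 3
Z = -4 (Z = 1 - 5 = -4)
C(W, X) = √(6 + W² + 4*X) (C(W, X) = √(((W*W + 3*X) + X) + 6) = √(((W² + 3*X) + X) + 6) = √((W² + 4*X) + 6) = √(6 + W² + 4*X))
C(3*3, 2)*Z = √(6 + (3*3)² + 4*2)*(-4) = √(6 + 9² + 8)*(-4) = √(6 + 81 + 8)*(-4) = √95*(-4) = -4*√95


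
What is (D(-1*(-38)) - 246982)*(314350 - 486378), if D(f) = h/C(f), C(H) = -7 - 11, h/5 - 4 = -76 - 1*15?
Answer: 127450986458/3 ≈ 4.2484e+10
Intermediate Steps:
h = -435 (h = 20 + 5*(-76 - 1*15) = 20 + 5*(-76 - 15) = 20 + 5*(-91) = 20 - 455 = -435)
C(H) = -18
D(f) = 145/6 (D(f) = -435/(-18) = -435*(-1/18) = 145/6)
(D(-1*(-38)) - 246982)*(314350 - 486378) = (145/6 - 246982)*(314350 - 486378) = -1481747/6*(-172028) = 127450986458/3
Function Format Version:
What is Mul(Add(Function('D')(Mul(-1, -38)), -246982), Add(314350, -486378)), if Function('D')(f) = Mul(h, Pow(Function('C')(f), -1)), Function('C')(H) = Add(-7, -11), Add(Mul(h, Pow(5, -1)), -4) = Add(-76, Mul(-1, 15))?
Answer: Rational(127450986458, 3) ≈ 4.2484e+10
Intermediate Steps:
h = -435 (h = Add(20, Mul(5, Add(-76, Mul(-1, 15)))) = Add(20, Mul(5, Add(-76, -15))) = Add(20, Mul(5, -91)) = Add(20, -455) = -435)
Function('C')(H) = -18
Function('D')(f) = Rational(145, 6) (Function('D')(f) = Mul(-435, Pow(-18, -1)) = Mul(-435, Rational(-1, 18)) = Rational(145, 6))
Mul(Add(Function('D')(Mul(-1, -38)), -246982), Add(314350, -486378)) = Mul(Add(Rational(145, 6), -246982), Add(314350, -486378)) = Mul(Rational(-1481747, 6), -172028) = Rational(127450986458, 3)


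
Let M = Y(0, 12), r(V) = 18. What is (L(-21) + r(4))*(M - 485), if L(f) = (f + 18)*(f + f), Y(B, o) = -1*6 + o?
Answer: -68976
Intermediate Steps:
Y(B, o) = -6 + o
M = 6 (M = -6 + 12 = 6)
L(f) = 2*f*(18 + f) (L(f) = (18 + f)*(2*f) = 2*f*(18 + f))
(L(-21) + r(4))*(M - 485) = (2*(-21)*(18 - 21) + 18)*(6 - 485) = (2*(-21)*(-3) + 18)*(-479) = (126 + 18)*(-479) = 144*(-479) = -68976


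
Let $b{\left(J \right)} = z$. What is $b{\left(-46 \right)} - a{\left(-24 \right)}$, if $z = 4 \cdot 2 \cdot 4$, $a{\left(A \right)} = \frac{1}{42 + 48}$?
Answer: $\frac{2879}{90} \approx 31.989$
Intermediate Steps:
$a{\left(A \right)} = \frac{1}{90}$
$z = 32$ ($z = 8 \cdot 4 = 32$)
$b{\left(J \right)} = 32$
$b{\left(-46 \right)} - a{\left(-24 \right)} = 32 - \frac{1}{90} = \frac{2879}{90}$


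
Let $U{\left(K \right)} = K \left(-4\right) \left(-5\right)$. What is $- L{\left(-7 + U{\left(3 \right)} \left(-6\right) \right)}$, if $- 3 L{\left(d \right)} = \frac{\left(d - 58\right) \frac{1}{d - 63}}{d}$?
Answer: $- \frac{85}{94686} \approx -0.0008977$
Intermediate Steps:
$U{\left(K \right)} = 20 K$ ($U{\left(K \right)} = - 4 K \left(-5\right) = 20 K$)
$L{\left(d \right)} = - \frac{-58 + d}{3 d \left(-63 + d\right)}$ ($L{\left(d \right)} = - \frac{\frac{d - 58}{d - 63} \frac{1}{d}}{3} = - \frac{\frac{-58 + d}{-63 + d} \frac{1}{d}}{3} = - \frac{\frac{1}{d} \frac{1}{-63 + d} \left(-58 + d\right)}{3} = - \frac{-58 + d}{3 d \left(-63 + d\right)}$)
$- L{\left(-7 + U{\left(3 \right)} \left(-6\right) \right)} = - \frac{58 - \left(-7 + 20 \cdot 3 \left(-6\right)\right)}{3 \left(-7 + 20 \cdot 3 \left(-6\right)\right) \left(-63 + \left(-7 + 20 \cdot 3 \left(-6\right)\right)\right)} = - \frac{58 - \left(-7 + 60 \left(-6\right)\right)}{3 \left(-7 + 60 \left(-6\right)\right) \left(-63 + \left(-7 + 60 \left(-6\right)\right)\right)} = - \frac{58 - \left(-7 - 360\right)}{3 \left(-7 - 360\right) \left(-63 - 367\right)} = - \frac{58 - -367}{3 \left(-367\right) \left(-63 - 367\right)} = - \frac{\left(-1\right) \left(58 + 367\right)}{3 \cdot 367 \left(-430\right)} = - \frac{\left(-1\right) \left(-1\right) 425}{3 \cdot 367 \cdot 430} = \left(-1\right) \frac{85}{94686} = - \frac{85}{94686}$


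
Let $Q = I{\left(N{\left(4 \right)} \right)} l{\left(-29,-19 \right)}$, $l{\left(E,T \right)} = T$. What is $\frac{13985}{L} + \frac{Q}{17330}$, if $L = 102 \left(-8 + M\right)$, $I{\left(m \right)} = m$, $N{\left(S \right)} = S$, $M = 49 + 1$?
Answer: $\frac{121017233}{37120860} \approx 3.2601$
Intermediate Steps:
$M = 50$
$Q = -76$ ($Q = 4 \left(-19\right) = -76$)
$L = 4284$ ($L = 102 \left(-8 + 50\right) = 102 \cdot 42 = 4284$)
$\frac{13985}{L} + \frac{Q}{17330} = \frac{13985}{4284} - \frac{76}{17330} = 13985 \cdot \frac{1}{4284} - \frac{38}{8665} = \frac{13985}{4284} - \frac{38}{8665} = \frac{121017233}{37120860}$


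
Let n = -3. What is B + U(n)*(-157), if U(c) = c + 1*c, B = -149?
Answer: 793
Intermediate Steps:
U(c) = 2*c (U(c) = c + c = 2*c)
B + U(n)*(-157) = -149 + (2*(-3))*(-157) = -149 - 6*(-157) = -149 + 942 = 793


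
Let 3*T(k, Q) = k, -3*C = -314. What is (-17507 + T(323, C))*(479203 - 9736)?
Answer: -8168412822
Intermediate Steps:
C = 314/3 (C = -1/3*(-314) = 314/3 ≈ 104.67)
T(k, Q) = k/3
(-17507 + T(323, C))*(479203 - 9736) = (-17507 + (1/3)*323)*(479203 - 9736) = (-17507 + 323/3)*469467 = -52198/3*469467 = -8168412822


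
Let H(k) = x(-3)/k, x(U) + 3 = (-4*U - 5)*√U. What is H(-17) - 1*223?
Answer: -3788/17 - 7*I*√3/17 ≈ -222.82 - 0.7132*I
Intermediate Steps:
x(U) = -3 + √U*(-5 - 4*U) (x(U) = -3 + (-4*U - 5)*√U = -3 + (-5 - 4*U)*√U = -3 + √U*(-5 - 4*U))
H(k) = (-3 + 7*I*√3)/k (H(k) = (-3 - 5*I*√3 - (-12)*I*√3)/k = (-3 - 5*I*√3 + 12*I*√3)/k = (-3 + 7*I*√3)/k)
H(-17) - 1*223 = (-3 + 7*I*√3)/(-17) - 1*223 = -(-3 + 7*I*√3)/17 - 223 = (3/17 - 7*I*√3/17) - 223 = -3788/17 - 7*I*√3/17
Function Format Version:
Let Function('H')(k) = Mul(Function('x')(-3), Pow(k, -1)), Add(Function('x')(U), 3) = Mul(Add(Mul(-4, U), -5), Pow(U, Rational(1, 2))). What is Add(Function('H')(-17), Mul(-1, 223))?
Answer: Add(Rational(-3788, 17), Mul(Rational(-7, 17), I, Pow(3, Rational(1, 2)))) ≈ Add(-222.82, Mul(-0.71320, I))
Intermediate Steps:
Function('x')(U) = Add(-3, Mul(Pow(U, Rational(1, 2)), Add(-5, Mul(-4, U)))) (Function('x')(U) = Add(-3, Mul(Add(Mul(-4, U), -5), Pow(U, Rational(1, 2)))) = Add(-3, Mul(Add(-5, Mul(-4, U)), Pow(U, Rational(1, 2)))) = Add(-3, Mul(Pow(U, Rational(1, 2)), Add(-5, Mul(-4, U)))))
Function('H')(k) = Mul(Pow(k, -1), Add(-3, Mul(7, I, Pow(3, Rational(1, 2))))) (Function('H')(k) = Mul(Add(-3, Mul(-5, Pow(-3, Rational(1, 2))), Mul(-4, Pow(-3, Rational(3, 2)))), Pow(k, -1)) = Mul(Add(-3, Mul(-5, Mul(I, Pow(3, Rational(1, 2)))), Mul(-4, Mul(-3, I, Pow(3, Rational(1, 2))))), Pow(k, -1)) = Mul(Add(-3, Mul(-5, I, Pow(3, Rational(1, 2))), Mul(12, I, Pow(3, Rational(1, 2)))), Pow(k, -1)) = Mul(Add(-3, Mul(7, I, Pow(3, Rational(1, 2)))), Pow(k, -1)) = Mul(Pow(k, -1), Add(-3, Mul(7, I, Pow(3, Rational(1, 2))))))
Add(Function('H')(-17), Mul(-1, 223)) = Add(Mul(Pow(-17, -1), Add(-3, Mul(7, I, Pow(3, Rational(1, 2))))), Mul(-1, 223)) = Add(Mul(Rational(-1, 17), Add(-3, Mul(7, I, Pow(3, Rational(1, 2))))), -223) = Add(Add(Rational(3, 17), Mul(Rational(-7, 17), I, Pow(3, Rational(1, 2)))), -223) = Add(Rational(-3788, 17), Mul(Rational(-7, 17), I, Pow(3, Rational(1, 2))))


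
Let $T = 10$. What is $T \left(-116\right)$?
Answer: $-1160$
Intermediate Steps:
$T \left(-116\right) = 10 \left(-116\right) = -1160$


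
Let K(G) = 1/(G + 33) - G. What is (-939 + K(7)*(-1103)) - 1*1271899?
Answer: -50605783/40 ≈ -1.2651e+6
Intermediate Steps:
K(G) = 1/(33 + G) - G
(-939 + K(7)*(-1103)) - 1*1271899 = (-939 + ((1 - 1*7² - 33*7)/(33 + 7))*(-1103)) - 1*1271899 = (-939 + ((1 - 1*49 - 231)/40)*(-1103)) - 1271899 = (-939 + ((1 - 49 - 231)/40)*(-1103)) - 1271899 = (-939 + ((1/40)*(-279))*(-1103)) - 1271899 = (-939 - 279/40*(-1103)) - 1271899 = (-939 + 307737/40) - 1271899 = 270177/40 - 1271899 = -50605783/40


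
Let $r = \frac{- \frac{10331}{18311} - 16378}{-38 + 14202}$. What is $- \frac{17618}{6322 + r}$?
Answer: $- \frac{4569351696472}{1639355071399} \approx -2.7873$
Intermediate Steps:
$r = - \frac{299907889}{259357004}$ ($r = \frac{\left(-10331\right) \frac{1}{18311} - 16378}{14164} = \left(- \frac{10331}{18311} - 16378\right) \frac{1}{14164} = \left(- \frac{299907889}{18311}\right) \frac{1}{14164} = - \frac{299907889}{259357004} \approx -1.1564$)
$- \frac{17618}{6322 + r} = - \frac{17618}{6322 - \frac{299907889}{259357004}} = - \frac{17618}{\frac{1639355071399}{259357004}} = \left(-17618\right) \frac{259357004}{1639355071399} = - \frac{4569351696472}{1639355071399}$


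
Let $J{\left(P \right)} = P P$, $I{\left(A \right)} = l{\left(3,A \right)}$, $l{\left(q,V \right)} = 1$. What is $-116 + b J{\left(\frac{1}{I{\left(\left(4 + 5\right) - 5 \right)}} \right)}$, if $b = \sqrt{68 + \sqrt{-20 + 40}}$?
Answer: $-116 + \sqrt{68 + 2 \sqrt{5}} \approx -107.49$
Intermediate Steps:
$I{\left(A \right)} = 1$
$J{\left(P \right)} = P^{2}$
$b = \sqrt{68 + 2 \sqrt{5}}$ ($b = \sqrt{68 + \sqrt{20}} = \sqrt{68 + 2 \sqrt{5}} \approx 8.5131$)
$-116 + b J{\left(\frac{1}{I{\left(\left(4 + 5\right) - 5 \right)}} \right)} = -116 + \sqrt{68 + 2 \sqrt{5}} \left(1^{-1}\right)^{2} = -116 + \sqrt{68 + 2 \sqrt{5}} \cdot 1^{2} = -116 + \sqrt{68 + 2 \sqrt{5}} \cdot 1 = -116 + \sqrt{68 + 2 \sqrt{5}}$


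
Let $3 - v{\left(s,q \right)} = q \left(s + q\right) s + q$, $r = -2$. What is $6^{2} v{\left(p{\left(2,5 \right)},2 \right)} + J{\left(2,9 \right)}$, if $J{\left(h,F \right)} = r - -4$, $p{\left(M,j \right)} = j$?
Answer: $-2482$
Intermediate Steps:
$v{\left(s,q \right)} = 3 - q - q s \left(q + s\right)$ ($v{\left(s,q \right)} = 3 - \left(q \left(s + q\right) s + q\right) = 3 - \left(q \left(q + s\right) s + q\right) = 3 - \left(q s \left(q + s\right) + q\right) = 3 - \left(q + q s \left(q + s\right)\right) = 3 - q - q s \left(q + s\right)$)
$J{\left(h,F \right)} = 2$ ($J{\left(h,F \right)} = -2 - -4 = -2 + 4 = 2$)
$6^{2} v{\left(p{\left(2,5 \right)},2 \right)} + J{\left(2,9 \right)} = 6^{2} \left(3 - 2 - 2 \cdot 5^{2} - 5 \cdot 2^{2}\right) + 2 = 36 \left(3 - 2 - 2 \cdot 25 - 5 \cdot 4\right) + 2 = 36 \left(3 - 2 - 50 - 20\right) + 2 = 36 \left(-69\right) + 2 = -2484 + 2 = -2482$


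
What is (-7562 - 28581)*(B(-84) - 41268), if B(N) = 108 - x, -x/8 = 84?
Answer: 1463357784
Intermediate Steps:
x = -672 (x = -8*84 = -672)
B(N) = 780 (B(N) = 108 - 1*(-672) = 108 + 672 = 780)
(-7562 - 28581)*(B(-84) - 41268) = (-7562 - 28581)*(780 - 41268) = -36143*(-40488) = 1463357784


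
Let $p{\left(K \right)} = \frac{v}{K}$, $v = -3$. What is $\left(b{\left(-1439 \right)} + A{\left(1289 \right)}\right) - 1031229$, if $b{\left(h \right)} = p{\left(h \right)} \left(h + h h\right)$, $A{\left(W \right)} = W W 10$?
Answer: $15588295$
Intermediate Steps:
$A{\left(W \right)} = 10 W^{2}$ ($A{\left(W \right)} = W^{2} \cdot 10 = 10 W^{2}$)
$p{\left(K \right)} = - \frac{3}{K}$
$b{\left(h \right)} = - \frac{3 \left(h + h^{2}\right)}{h}$ ($b{\left(h \right)} = - \frac{3}{h} \left(h + h h\right) = - \frac{3}{h} \left(h + h^{2}\right) = - \frac{3 \left(h + h^{2}\right)}{h}$)
$\left(b{\left(-1439 \right)} + A{\left(1289 \right)}\right) - 1031229 = \left(\left(-3 - -4317\right) + 10 \cdot 1289^{2}\right) - 1031229 = \left(\left(-3 + 4317\right) + 10 \cdot 1661521\right) - 1031229 = \left(4314 + 16615210\right) - 1031229 = 16619524 - 1031229 = 15588295$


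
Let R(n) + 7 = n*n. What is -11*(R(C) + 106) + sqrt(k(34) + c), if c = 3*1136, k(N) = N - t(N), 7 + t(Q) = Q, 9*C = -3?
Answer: -9812/9 + sqrt(3415) ≈ -1031.8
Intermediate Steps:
C = -1/3 (C = (1/9)*(-3) = -1/3 ≈ -0.33333)
R(n) = -7 + n**2 (R(n) = -7 + n*n = -7 + n**2)
t(Q) = -7 + Q
k(N) = 7 (k(N) = N - (-7 + N) = N + (7 - N) = 7)
c = 3408
-11*(R(C) + 106) + sqrt(k(34) + c) = -11*((-7 + (-1/3)**2) + 106) + sqrt(7 + 3408) = -11*((-7 + 1/9) + 106) + sqrt(3415) = -11*(-62/9 + 106) + sqrt(3415) = -11*892/9 + sqrt(3415) = -9812/9 + sqrt(3415)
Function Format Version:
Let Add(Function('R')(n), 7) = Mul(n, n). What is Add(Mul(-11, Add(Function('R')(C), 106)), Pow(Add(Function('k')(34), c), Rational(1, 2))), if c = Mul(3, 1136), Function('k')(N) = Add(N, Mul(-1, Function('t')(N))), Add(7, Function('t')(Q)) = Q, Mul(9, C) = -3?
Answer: Add(Rational(-9812, 9), Pow(3415, Rational(1, 2))) ≈ -1031.8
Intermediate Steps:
C = Rational(-1, 3) (C = Mul(Rational(1, 9), -3) = Rational(-1, 3) ≈ -0.33333)
Function('R')(n) = Add(-7, Pow(n, 2)) (Function('R')(n) = Add(-7, Mul(n, n)) = Add(-7, Pow(n, 2)))
Function('t')(Q) = Add(-7, Q)
Function('k')(N) = 7 (Function('k')(N) = Add(N, Mul(-1, Add(-7, N))) = Add(N, Add(7, Mul(-1, N))) = 7)
c = 3408
Add(Mul(-11, Add(Function('R')(C), 106)), Pow(Add(Function('k')(34), c), Rational(1, 2))) = Add(Mul(-11, Add(Add(-7, Pow(Rational(-1, 3), 2)), 106)), Pow(Add(7, 3408), Rational(1, 2))) = Add(Mul(-11, Add(Add(-7, Rational(1, 9)), 106)), Pow(3415, Rational(1, 2))) = Add(Mul(-11, Add(Rational(-62, 9), 106)), Pow(3415, Rational(1, 2))) = Add(Mul(-11, Rational(892, 9)), Pow(3415, Rational(1, 2))) = Add(Rational(-9812, 9), Pow(3415, Rational(1, 2)))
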